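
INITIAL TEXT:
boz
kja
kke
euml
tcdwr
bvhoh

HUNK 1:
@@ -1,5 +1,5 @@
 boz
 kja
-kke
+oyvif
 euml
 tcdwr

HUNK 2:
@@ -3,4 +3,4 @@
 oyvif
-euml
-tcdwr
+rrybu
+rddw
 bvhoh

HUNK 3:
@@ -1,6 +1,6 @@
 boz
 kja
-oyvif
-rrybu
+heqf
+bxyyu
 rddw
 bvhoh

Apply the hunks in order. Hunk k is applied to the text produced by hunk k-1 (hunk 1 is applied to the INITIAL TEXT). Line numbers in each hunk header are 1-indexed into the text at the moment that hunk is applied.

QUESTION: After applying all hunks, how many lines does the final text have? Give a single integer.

Hunk 1: at line 1 remove [kke] add [oyvif] -> 6 lines: boz kja oyvif euml tcdwr bvhoh
Hunk 2: at line 3 remove [euml,tcdwr] add [rrybu,rddw] -> 6 lines: boz kja oyvif rrybu rddw bvhoh
Hunk 3: at line 1 remove [oyvif,rrybu] add [heqf,bxyyu] -> 6 lines: boz kja heqf bxyyu rddw bvhoh
Final line count: 6

Answer: 6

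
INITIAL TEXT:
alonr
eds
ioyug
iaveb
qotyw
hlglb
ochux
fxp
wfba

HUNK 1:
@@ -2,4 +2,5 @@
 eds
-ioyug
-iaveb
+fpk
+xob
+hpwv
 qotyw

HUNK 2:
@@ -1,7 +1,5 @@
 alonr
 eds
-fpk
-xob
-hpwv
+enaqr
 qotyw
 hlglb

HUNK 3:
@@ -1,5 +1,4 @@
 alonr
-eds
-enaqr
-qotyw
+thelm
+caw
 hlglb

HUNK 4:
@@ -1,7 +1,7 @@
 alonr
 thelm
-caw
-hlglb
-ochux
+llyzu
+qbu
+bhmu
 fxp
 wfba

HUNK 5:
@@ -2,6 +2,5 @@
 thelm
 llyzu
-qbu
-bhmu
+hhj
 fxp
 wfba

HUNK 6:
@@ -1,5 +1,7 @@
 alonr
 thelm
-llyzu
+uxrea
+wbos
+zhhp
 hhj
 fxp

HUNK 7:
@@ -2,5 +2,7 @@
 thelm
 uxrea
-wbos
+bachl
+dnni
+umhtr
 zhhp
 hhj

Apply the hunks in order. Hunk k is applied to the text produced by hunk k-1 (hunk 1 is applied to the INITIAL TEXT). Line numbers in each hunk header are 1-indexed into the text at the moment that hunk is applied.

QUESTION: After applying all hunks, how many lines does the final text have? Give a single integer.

Hunk 1: at line 2 remove [ioyug,iaveb] add [fpk,xob,hpwv] -> 10 lines: alonr eds fpk xob hpwv qotyw hlglb ochux fxp wfba
Hunk 2: at line 1 remove [fpk,xob,hpwv] add [enaqr] -> 8 lines: alonr eds enaqr qotyw hlglb ochux fxp wfba
Hunk 3: at line 1 remove [eds,enaqr,qotyw] add [thelm,caw] -> 7 lines: alonr thelm caw hlglb ochux fxp wfba
Hunk 4: at line 1 remove [caw,hlglb,ochux] add [llyzu,qbu,bhmu] -> 7 lines: alonr thelm llyzu qbu bhmu fxp wfba
Hunk 5: at line 2 remove [qbu,bhmu] add [hhj] -> 6 lines: alonr thelm llyzu hhj fxp wfba
Hunk 6: at line 1 remove [llyzu] add [uxrea,wbos,zhhp] -> 8 lines: alonr thelm uxrea wbos zhhp hhj fxp wfba
Hunk 7: at line 2 remove [wbos] add [bachl,dnni,umhtr] -> 10 lines: alonr thelm uxrea bachl dnni umhtr zhhp hhj fxp wfba
Final line count: 10

Answer: 10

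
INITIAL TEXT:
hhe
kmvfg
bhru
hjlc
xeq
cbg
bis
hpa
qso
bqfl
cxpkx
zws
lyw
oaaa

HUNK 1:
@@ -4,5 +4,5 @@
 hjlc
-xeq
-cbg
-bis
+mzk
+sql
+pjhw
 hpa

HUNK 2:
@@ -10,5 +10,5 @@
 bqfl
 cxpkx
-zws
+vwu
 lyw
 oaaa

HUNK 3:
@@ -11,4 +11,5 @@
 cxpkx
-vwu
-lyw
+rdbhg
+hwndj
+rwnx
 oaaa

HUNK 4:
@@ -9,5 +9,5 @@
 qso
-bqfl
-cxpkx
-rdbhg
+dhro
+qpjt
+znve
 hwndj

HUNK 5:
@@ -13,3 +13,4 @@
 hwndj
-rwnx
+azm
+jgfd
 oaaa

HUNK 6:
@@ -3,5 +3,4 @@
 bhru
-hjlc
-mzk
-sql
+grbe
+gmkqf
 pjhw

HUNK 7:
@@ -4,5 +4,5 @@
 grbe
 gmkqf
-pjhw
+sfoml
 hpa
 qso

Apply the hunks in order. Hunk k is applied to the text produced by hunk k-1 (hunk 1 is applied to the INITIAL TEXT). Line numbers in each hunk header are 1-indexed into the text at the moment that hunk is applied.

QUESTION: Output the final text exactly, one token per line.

Hunk 1: at line 4 remove [xeq,cbg,bis] add [mzk,sql,pjhw] -> 14 lines: hhe kmvfg bhru hjlc mzk sql pjhw hpa qso bqfl cxpkx zws lyw oaaa
Hunk 2: at line 10 remove [zws] add [vwu] -> 14 lines: hhe kmvfg bhru hjlc mzk sql pjhw hpa qso bqfl cxpkx vwu lyw oaaa
Hunk 3: at line 11 remove [vwu,lyw] add [rdbhg,hwndj,rwnx] -> 15 lines: hhe kmvfg bhru hjlc mzk sql pjhw hpa qso bqfl cxpkx rdbhg hwndj rwnx oaaa
Hunk 4: at line 9 remove [bqfl,cxpkx,rdbhg] add [dhro,qpjt,znve] -> 15 lines: hhe kmvfg bhru hjlc mzk sql pjhw hpa qso dhro qpjt znve hwndj rwnx oaaa
Hunk 5: at line 13 remove [rwnx] add [azm,jgfd] -> 16 lines: hhe kmvfg bhru hjlc mzk sql pjhw hpa qso dhro qpjt znve hwndj azm jgfd oaaa
Hunk 6: at line 3 remove [hjlc,mzk,sql] add [grbe,gmkqf] -> 15 lines: hhe kmvfg bhru grbe gmkqf pjhw hpa qso dhro qpjt znve hwndj azm jgfd oaaa
Hunk 7: at line 4 remove [pjhw] add [sfoml] -> 15 lines: hhe kmvfg bhru grbe gmkqf sfoml hpa qso dhro qpjt znve hwndj azm jgfd oaaa

Answer: hhe
kmvfg
bhru
grbe
gmkqf
sfoml
hpa
qso
dhro
qpjt
znve
hwndj
azm
jgfd
oaaa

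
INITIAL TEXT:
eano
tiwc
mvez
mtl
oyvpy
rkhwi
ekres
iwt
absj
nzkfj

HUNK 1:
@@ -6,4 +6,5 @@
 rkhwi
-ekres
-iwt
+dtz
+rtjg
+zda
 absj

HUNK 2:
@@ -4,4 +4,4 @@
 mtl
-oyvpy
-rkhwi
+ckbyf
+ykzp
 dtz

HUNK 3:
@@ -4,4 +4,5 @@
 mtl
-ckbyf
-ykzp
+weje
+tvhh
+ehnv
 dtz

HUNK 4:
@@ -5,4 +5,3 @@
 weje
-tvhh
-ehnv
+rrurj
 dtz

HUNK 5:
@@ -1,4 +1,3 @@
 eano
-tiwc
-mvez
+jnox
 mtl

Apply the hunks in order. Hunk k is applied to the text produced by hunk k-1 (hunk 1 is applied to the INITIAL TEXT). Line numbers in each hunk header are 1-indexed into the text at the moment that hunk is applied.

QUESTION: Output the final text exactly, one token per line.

Hunk 1: at line 6 remove [ekres,iwt] add [dtz,rtjg,zda] -> 11 lines: eano tiwc mvez mtl oyvpy rkhwi dtz rtjg zda absj nzkfj
Hunk 2: at line 4 remove [oyvpy,rkhwi] add [ckbyf,ykzp] -> 11 lines: eano tiwc mvez mtl ckbyf ykzp dtz rtjg zda absj nzkfj
Hunk 3: at line 4 remove [ckbyf,ykzp] add [weje,tvhh,ehnv] -> 12 lines: eano tiwc mvez mtl weje tvhh ehnv dtz rtjg zda absj nzkfj
Hunk 4: at line 5 remove [tvhh,ehnv] add [rrurj] -> 11 lines: eano tiwc mvez mtl weje rrurj dtz rtjg zda absj nzkfj
Hunk 5: at line 1 remove [tiwc,mvez] add [jnox] -> 10 lines: eano jnox mtl weje rrurj dtz rtjg zda absj nzkfj

Answer: eano
jnox
mtl
weje
rrurj
dtz
rtjg
zda
absj
nzkfj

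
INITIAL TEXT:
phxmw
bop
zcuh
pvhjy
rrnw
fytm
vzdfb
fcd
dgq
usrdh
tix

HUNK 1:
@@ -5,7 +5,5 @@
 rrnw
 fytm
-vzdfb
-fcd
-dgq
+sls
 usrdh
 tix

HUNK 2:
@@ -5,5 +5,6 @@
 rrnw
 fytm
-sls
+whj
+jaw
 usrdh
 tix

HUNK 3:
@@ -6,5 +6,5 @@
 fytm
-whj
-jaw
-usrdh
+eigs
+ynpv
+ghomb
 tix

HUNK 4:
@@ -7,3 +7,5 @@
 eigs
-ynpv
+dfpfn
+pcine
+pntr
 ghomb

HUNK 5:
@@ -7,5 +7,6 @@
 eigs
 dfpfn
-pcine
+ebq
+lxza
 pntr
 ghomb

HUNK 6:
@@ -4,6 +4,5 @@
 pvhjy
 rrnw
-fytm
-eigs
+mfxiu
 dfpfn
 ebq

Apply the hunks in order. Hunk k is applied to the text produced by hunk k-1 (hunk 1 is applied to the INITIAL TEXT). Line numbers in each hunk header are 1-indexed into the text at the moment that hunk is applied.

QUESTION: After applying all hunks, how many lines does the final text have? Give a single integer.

Answer: 12

Derivation:
Hunk 1: at line 5 remove [vzdfb,fcd,dgq] add [sls] -> 9 lines: phxmw bop zcuh pvhjy rrnw fytm sls usrdh tix
Hunk 2: at line 5 remove [sls] add [whj,jaw] -> 10 lines: phxmw bop zcuh pvhjy rrnw fytm whj jaw usrdh tix
Hunk 3: at line 6 remove [whj,jaw,usrdh] add [eigs,ynpv,ghomb] -> 10 lines: phxmw bop zcuh pvhjy rrnw fytm eigs ynpv ghomb tix
Hunk 4: at line 7 remove [ynpv] add [dfpfn,pcine,pntr] -> 12 lines: phxmw bop zcuh pvhjy rrnw fytm eigs dfpfn pcine pntr ghomb tix
Hunk 5: at line 7 remove [pcine] add [ebq,lxza] -> 13 lines: phxmw bop zcuh pvhjy rrnw fytm eigs dfpfn ebq lxza pntr ghomb tix
Hunk 6: at line 4 remove [fytm,eigs] add [mfxiu] -> 12 lines: phxmw bop zcuh pvhjy rrnw mfxiu dfpfn ebq lxza pntr ghomb tix
Final line count: 12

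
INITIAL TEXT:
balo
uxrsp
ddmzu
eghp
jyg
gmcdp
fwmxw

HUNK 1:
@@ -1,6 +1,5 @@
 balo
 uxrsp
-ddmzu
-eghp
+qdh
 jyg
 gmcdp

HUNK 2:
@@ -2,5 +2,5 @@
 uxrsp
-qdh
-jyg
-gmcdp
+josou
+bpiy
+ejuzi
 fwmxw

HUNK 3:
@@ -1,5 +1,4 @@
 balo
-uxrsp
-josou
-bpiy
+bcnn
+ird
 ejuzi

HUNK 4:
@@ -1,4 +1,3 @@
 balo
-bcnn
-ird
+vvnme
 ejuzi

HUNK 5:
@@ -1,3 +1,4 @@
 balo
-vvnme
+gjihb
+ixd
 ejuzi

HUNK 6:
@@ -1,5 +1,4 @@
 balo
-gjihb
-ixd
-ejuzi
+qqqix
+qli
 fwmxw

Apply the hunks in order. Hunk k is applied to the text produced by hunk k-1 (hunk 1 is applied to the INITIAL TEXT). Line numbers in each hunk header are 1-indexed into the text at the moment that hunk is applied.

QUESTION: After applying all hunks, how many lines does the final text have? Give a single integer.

Hunk 1: at line 1 remove [ddmzu,eghp] add [qdh] -> 6 lines: balo uxrsp qdh jyg gmcdp fwmxw
Hunk 2: at line 2 remove [qdh,jyg,gmcdp] add [josou,bpiy,ejuzi] -> 6 lines: balo uxrsp josou bpiy ejuzi fwmxw
Hunk 3: at line 1 remove [uxrsp,josou,bpiy] add [bcnn,ird] -> 5 lines: balo bcnn ird ejuzi fwmxw
Hunk 4: at line 1 remove [bcnn,ird] add [vvnme] -> 4 lines: balo vvnme ejuzi fwmxw
Hunk 5: at line 1 remove [vvnme] add [gjihb,ixd] -> 5 lines: balo gjihb ixd ejuzi fwmxw
Hunk 6: at line 1 remove [gjihb,ixd,ejuzi] add [qqqix,qli] -> 4 lines: balo qqqix qli fwmxw
Final line count: 4

Answer: 4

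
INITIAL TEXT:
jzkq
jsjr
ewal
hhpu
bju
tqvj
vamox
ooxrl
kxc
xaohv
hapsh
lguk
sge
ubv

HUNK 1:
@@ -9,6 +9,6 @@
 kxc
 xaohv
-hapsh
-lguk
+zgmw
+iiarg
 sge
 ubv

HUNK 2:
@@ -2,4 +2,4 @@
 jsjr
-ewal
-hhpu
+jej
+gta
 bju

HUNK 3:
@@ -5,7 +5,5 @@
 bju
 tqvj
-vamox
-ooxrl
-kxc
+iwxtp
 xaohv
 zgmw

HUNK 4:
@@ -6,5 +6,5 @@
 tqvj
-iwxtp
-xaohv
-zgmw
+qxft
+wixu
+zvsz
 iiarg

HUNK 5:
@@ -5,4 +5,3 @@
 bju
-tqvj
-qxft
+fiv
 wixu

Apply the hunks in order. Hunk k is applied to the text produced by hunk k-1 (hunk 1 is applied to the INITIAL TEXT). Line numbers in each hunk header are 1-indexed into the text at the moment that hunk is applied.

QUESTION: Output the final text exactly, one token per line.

Answer: jzkq
jsjr
jej
gta
bju
fiv
wixu
zvsz
iiarg
sge
ubv

Derivation:
Hunk 1: at line 9 remove [hapsh,lguk] add [zgmw,iiarg] -> 14 lines: jzkq jsjr ewal hhpu bju tqvj vamox ooxrl kxc xaohv zgmw iiarg sge ubv
Hunk 2: at line 2 remove [ewal,hhpu] add [jej,gta] -> 14 lines: jzkq jsjr jej gta bju tqvj vamox ooxrl kxc xaohv zgmw iiarg sge ubv
Hunk 3: at line 5 remove [vamox,ooxrl,kxc] add [iwxtp] -> 12 lines: jzkq jsjr jej gta bju tqvj iwxtp xaohv zgmw iiarg sge ubv
Hunk 4: at line 6 remove [iwxtp,xaohv,zgmw] add [qxft,wixu,zvsz] -> 12 lines: jzkq jsjr jej gta bju tqvj qxft wixu zvsz iiarg sge ubv
Hunk 5: at line 5 remove [tqvj,qxft] add [fiv] -> 11 lines: jzkq jsjr jej gta bju fiv wixu zvsz iiarg sge ubv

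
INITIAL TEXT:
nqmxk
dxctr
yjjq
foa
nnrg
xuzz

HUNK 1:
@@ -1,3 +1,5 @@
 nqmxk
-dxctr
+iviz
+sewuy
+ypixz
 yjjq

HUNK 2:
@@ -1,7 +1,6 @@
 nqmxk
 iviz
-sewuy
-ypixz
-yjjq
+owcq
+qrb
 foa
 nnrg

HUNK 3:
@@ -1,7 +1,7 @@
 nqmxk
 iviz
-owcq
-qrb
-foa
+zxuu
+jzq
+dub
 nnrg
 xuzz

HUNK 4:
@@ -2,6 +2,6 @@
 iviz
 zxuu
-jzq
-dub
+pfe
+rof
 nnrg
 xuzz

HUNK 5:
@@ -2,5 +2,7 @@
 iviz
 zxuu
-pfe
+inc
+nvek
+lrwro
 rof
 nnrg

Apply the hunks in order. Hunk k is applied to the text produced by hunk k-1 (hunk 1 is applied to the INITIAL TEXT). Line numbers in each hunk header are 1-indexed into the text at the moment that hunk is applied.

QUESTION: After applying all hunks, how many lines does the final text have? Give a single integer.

Answer: 9

Derivation:
Hunk 1: at line 1 remove [dxctr] add [iviz,sewuy,ypixz] -> 8 lines: nqmxk iviz sewuy ypixz yjjq foa nnrg xuzz
Hunk 2: at line 1 remove [sewuy,ypixz,yjjq] add [owcq,qrb] -> 7 lines: nqmxk iviz owcq qrb foa nnrg xuzz
Hunk 3: at line 1 remove [owcq,qrb,foa] add [zxuu,jzq,dub] -> 7 lines: nqmxk iviz zxuu jzq dub nnrg xuzz
Hunk 4: at line 2 remove [jzq,dub] add [pfe,rof] -> 7 lines: nqmxk iviz zxuu pfe rof nnrg xuzz
Hunk 5: at line 2 remove [pfe] add [inc,nvek,lrwro] -> 9 lines: nqmxk iviz zxuu inc nvek lrwro rof nnrg xuzz
Final line count: 9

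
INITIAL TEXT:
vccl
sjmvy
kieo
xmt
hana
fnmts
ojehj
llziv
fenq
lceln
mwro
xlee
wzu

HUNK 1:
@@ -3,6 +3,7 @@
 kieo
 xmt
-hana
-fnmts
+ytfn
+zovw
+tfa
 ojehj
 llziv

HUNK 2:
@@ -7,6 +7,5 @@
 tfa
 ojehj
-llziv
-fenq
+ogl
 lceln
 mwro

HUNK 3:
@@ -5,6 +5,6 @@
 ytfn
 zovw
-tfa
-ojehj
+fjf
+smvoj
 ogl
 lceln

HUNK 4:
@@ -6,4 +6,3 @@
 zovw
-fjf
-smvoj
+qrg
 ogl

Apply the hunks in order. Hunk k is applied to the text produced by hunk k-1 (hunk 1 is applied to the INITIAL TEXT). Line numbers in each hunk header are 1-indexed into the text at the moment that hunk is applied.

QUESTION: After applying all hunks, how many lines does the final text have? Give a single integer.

Answer: 12

Derivation:
Hunk 1: at line 3 remove [hana,fnmts] add [ytfn,zovw,tfa] -> 14 lines: vccl sjmvy kieo xmt ytfn zovw tfa ojehj llziv fenq lceln mwro xlee wzu
Hunk 2: at line 7 remove [llziv,fenq] add [ogl] -> 13 lines: vccl sjmvy kieo xmt ytfn zovw tfa ojehj ogl lceln mwro xlee wzu
Hunk 3: at line 5 remove [tfa,ojehj] add [fjf,smvoj] -> 13 lines: vccl sjmvy kieo xmt ytfn zovw fjf smvoj ogl lceln mwro xlee wzu
Hunk 4: at line 6 remove [fjf,smvoj] add [qrg] -> 12 lines: vccl sjmvy kieo xmt ytfn zovw qrg ogl lceln mwro xlee wzu
Final line count: 12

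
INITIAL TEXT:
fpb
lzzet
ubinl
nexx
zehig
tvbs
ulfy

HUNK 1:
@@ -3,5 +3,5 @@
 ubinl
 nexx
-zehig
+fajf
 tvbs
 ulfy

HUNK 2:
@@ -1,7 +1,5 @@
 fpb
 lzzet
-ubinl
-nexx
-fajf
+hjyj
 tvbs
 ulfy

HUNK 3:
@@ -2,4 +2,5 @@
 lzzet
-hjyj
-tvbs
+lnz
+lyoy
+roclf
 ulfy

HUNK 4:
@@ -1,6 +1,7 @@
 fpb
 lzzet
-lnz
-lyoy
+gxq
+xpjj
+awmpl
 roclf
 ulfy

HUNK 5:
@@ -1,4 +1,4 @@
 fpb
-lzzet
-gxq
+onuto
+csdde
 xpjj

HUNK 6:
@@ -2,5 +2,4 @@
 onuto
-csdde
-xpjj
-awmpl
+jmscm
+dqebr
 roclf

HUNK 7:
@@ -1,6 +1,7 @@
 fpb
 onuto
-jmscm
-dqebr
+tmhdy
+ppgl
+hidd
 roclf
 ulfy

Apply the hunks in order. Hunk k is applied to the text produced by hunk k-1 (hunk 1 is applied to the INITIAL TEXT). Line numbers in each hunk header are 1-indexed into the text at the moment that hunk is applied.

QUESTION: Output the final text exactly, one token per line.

Hunk 1: at line 3 remove [zehig] add [fajf] -> 7 lines: fpb lzzet ubinl nexx fajf tvbs ulfy
Hunk 2: at line 1 remove [ubinl,nexx,fajf] add [hjyj] -> 5 lines: fpb lzzet hjyj tvbs ulfy
Hunk 3: at line 2 remove [hjyj,tvbs] add [lnz,lyoy,roclf] -> 6 lines: fpb lzzet lnz lyoy roclf ulfy
Hunk 4: at line 1 remove [lnz,lyoy] add [gxq,xpjj,awmpl] -> 7 lines: fpb lzzet gxq xpjj awmpl roclf ulfy
Hunk 5: at line 1 remove [lzzet,gxq] add [onuto,csdde] -> 7 lines: fpb onuto csdde xpjj awmpl roclf ulfy
Hunk 6: at line 2 remove [csdde,xpjj,awmpl] add [jmscm,dqebr] -> 6 lines: fpb onuto jmscm dqebr roclf ulfy
Hunk 7: at line 1 remove [jmscm,dqebr] add [tmhdy,ppgl,hidd] -> 7 lines: fpb onuto tmhdy ppgl hidd roclf ulfy

Answer: fpb
onuto
tmhdy
ppgl
hidd
roclf
ulfy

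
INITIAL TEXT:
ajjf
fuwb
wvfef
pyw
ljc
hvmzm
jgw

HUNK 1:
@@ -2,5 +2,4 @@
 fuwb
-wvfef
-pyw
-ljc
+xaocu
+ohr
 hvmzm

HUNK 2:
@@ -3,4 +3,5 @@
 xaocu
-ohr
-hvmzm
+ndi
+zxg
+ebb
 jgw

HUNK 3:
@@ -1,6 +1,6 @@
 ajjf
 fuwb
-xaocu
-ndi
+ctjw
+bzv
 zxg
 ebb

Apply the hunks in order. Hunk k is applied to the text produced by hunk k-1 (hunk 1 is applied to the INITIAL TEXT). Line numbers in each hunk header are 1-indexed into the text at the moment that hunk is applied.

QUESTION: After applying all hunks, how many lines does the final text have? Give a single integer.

Answer: 7

Derivation:
Hunk 1: at line 2 remove [wvfef,pyw,ljc] add [xaocu,ohr] -> 6 lines: ajjf fuwb xaocu ohr hvmzm jgw
Hunk 2: at line 3 remove [ohr,hvmzm] add [ndi,zxg,ebb] -> 7 lines: ajjf fuwb xaocu ndi zxg ebb jgw
Hunk 3: at line 1 remove [xaocu,ndi] add [ctjw,bzv] -> 7 lines: ajjf fuwb ctjw bzv zxg ebb jgw
Final line count: 7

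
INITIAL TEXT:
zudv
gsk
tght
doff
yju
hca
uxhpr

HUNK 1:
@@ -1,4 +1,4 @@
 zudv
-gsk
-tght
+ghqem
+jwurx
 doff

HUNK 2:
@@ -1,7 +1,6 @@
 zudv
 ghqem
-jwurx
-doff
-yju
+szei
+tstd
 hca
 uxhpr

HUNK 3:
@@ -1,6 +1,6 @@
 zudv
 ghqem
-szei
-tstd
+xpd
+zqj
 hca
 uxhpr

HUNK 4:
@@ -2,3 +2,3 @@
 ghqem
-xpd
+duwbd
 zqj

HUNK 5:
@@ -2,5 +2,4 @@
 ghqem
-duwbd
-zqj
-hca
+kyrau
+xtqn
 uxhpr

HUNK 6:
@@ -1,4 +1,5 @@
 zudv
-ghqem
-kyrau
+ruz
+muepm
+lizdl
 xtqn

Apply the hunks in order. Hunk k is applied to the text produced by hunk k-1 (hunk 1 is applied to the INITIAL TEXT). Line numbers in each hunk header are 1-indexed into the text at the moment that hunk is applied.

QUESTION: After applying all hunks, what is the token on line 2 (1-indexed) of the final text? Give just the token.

Hunk 1: at line 1 remove [gsk,tght] add [ghqem,jwurx] -> 7 lines: zudv ghqem jwurx doff yju hca uxhpr
Hunk 2: at line 1 remove [jwurx,doff,yju] add [szei,tstd] -> 6 lines: zudv ghqem szei tstd hca uxhpr
Hunk 3: at line 1 remove [szei,tstd] add [xpd,zqj] -> 6 lines: zudv ghqem xpd zqj hca uxhpr
Hunk 4: at line 2 remove [xpd] add [duwbd] -> 6 lines: zudv ghqem duwbd zqj hca uxhpr
Hunk 5: at line 2 remove [duwbd,zqj,hca] add [kyrau,xtqn] -> 5 lines: zudv ghqem kyrau xtqn uxhpr
Hunk 6: at line 1 remove [ghqem,kyrau] add [ruz,muepm,lizdl] -> 6 lines: zudv ruz muepm lizdl xtqn uxhpr
Final line 2: ruz

Answer: ruz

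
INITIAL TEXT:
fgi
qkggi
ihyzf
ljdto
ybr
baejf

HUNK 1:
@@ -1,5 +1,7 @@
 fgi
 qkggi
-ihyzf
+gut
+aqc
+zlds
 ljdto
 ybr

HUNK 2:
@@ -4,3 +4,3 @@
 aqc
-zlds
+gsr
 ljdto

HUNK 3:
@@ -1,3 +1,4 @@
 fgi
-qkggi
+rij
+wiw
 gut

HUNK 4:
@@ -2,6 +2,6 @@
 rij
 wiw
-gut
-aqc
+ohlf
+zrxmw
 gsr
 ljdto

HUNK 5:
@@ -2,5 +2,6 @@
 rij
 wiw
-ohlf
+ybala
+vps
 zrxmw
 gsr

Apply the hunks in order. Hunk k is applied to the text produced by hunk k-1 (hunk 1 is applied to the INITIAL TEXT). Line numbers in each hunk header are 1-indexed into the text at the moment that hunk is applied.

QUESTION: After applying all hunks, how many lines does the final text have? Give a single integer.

Hunk 1: at line 1 remove [ihyzf] add [gut,aqc,zlds] -> 8 lines: fgi qkggi gut aqc zlds ljdto ybr baejf
Hunk 2: at line 4 remove [zlds] add [gsr] -> 8 lines: fgi qkggi gut aqc gsr ljdto ybr baejf
Hunk 3: at line 1 remove [qkggi] add [rij,wiw] -> 9 lines: fgi rij wiw gut aqc gsr ljdto ybr baejf
Hunk 4: at line 2 remove [gut,aqc] add [ohlf,zrxmw] -> 9 lines: fgi rij wiw ohlf zrxmw gsr ljdto ybr baejf
Hunk 5: at line 2 remove [ohlf] add [ybala,vps] -> 10 lines: fgi rij wiw ybala vps zrxmw gsr ljdto ybr baejf
Final line count: 10

Answer: 10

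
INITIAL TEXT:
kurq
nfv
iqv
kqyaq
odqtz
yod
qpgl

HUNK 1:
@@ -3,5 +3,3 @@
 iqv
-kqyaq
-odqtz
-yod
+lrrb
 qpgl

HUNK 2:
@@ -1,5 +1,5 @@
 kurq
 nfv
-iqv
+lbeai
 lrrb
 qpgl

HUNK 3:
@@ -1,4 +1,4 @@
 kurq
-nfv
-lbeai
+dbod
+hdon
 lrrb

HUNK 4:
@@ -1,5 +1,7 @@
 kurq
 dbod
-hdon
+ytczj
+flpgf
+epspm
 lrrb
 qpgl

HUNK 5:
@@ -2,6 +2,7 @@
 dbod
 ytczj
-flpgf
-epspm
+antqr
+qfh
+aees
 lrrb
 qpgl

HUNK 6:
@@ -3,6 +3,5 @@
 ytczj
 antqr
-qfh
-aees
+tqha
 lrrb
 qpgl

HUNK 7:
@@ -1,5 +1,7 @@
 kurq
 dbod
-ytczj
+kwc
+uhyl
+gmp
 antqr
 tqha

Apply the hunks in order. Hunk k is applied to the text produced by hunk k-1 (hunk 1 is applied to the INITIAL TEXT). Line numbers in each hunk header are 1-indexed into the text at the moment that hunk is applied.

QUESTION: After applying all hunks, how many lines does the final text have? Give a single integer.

Answer: 9

Derivation:
Hunk 1: at line 3 remove [kqyaq,odqtz,yod] add [lrrb] -> 5 lines: kurq nfv iqv lrrb qpgl
Hunk 2: at line 1 remove [iqv] add [lbeai] -> 5 lines: kurq nfv lbeai lrrb qpgl
Hunk 3: at line 1 remove [nfv,lbeai] add [dbod,hdon] -> 5 lines: kurq dbod hdon lrrb qpgl
Hunk 4: at line 1 remove [hdon] add [ytczj,flpgf,epspm] -> 7 lines: kurq dbod ytczj flpgf epspm lrrb qpgl
Hunk 5: at line 2 remove [flpgf,epspm] add [antqr,qfh,aees] -> 8 lines: kurq dbod ytczj antqr qfh aees lrrb qpgl
Hunk 6: at line 3 remove [qfh,aees] add [tqha] -> 7 lines: kurq dbod ytczj antqr tqha lrrb qpgl
Hunk 7: at line 1 remove [ytczj] add [kwc,uhyl,gmp] -> 9 lines: kurq dbod kwc uhyl gmp antqr tqha lrrb qpgl
Final line count: 9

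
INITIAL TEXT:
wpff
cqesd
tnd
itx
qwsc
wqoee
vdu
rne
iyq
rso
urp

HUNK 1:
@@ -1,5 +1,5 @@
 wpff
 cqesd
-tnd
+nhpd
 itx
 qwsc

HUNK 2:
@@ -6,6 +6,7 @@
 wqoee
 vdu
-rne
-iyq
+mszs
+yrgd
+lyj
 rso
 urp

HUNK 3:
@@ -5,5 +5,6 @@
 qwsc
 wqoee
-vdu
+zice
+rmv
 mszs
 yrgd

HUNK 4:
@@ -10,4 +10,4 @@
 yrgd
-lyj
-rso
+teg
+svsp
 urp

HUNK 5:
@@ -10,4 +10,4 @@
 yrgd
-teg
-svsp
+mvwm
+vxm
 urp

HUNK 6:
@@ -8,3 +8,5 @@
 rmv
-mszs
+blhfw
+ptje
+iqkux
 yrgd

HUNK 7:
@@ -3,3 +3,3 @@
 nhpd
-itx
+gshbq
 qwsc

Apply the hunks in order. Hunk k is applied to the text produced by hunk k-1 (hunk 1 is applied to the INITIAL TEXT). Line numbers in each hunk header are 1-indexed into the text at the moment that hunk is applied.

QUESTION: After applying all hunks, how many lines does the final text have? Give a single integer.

Hunk 1: at line 1 remove [tnd] add [nhpd] -> 11 lines: wpff cqesd nhpd itx qwsc wqoee vdu rne iyq rso urp
Hunk 2: at line 6 remove [rne,iyq] add [mszs,yrgd,lyj] -> 12 lines: wpff cqesd nhpd itx qwsc wqoee vdu mszs yrgd lyj rso urp
Hunk 3: at line 5 remove [vdu] add [zice,rmv] -> 13 lines: wpff cqesd nhpd itx qwsc wqoee zice rmv mszs yrgd lyj rso urp
Hunk 4: at line 10 remove [lyj,rso] add [teg,svsp] -> 13 lines: wpff cqesd nhpd itx qwsc wqoee zice rmv mszs yrgd teg svsp urp
Hunk 5: at line 10 remove [teg,svsp] add [mvwm,vxm] -> 13 lines: wpff cqesd nhpd itx qwsc wqoee zice rmv mszs yrgd mvwm vxm urp
Hunk 6: at line 8 remove [mszs] add [blhfw,ptje,iqkux] -> 15 lines: wpff cqesd nhpd itx qwsc wqoee zice rmv blhfw ptje iqkux yrgd mvwm vxm urp
Hunk 7: at line 3 remove [itx] add [gshbq] -> 15 lines: wpff cqesd nhpd gshbq qwsc wqoee zice rmv blhfw ptje iqkux yrgd mvwm vxm urp
Final line count: 15

Answer: 15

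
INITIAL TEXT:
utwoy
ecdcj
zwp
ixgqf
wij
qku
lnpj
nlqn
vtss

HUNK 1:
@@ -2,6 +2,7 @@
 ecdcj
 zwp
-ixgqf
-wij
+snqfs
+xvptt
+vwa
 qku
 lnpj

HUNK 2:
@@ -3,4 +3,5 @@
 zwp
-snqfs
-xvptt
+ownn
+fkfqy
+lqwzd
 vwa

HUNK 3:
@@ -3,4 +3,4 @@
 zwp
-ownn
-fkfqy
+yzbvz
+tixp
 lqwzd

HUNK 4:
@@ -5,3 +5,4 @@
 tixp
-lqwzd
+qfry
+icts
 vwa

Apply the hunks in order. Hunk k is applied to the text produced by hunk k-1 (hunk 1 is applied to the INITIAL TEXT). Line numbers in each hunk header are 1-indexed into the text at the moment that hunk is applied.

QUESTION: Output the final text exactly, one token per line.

Answer: utwoy
ecdcj
zwp
yzbvz
tixp
qfry
icts
vwa
qku
lnpj
nlqn
vtss

Derivation:
Hunk 1: at line 2 remove [ixgqf,wij] add [snqfs,xvptt,vwa] -> 10 lines: utwoy ecdcj zwp snqfs xvptt vwa qku lnpj nlqn vtss
Hunk 2: at line 3 remove [snqfs,xvptt] add [ownn,fkfqy,lqwzd] -> 11 lines: utwoy ecdcj zwp ownn fkfqy lqwzd vwa qku lnpj nlqn vtss
Hunk 3: at line 3 remove [ownn,fkfqy] add [yzbvz,tixp] -> 11 lines: utwoy ecdcj zwp yzbvz tixp lqwzd vwa qku lnpj nlqn vtss
Hunk 4: at line 5 remove [lqwzd] add [qfry,icts] -> 12 lines: utwoy ecdcj zwp yzbvz tixp qfry icts vwa qku lnpj nlqn vtss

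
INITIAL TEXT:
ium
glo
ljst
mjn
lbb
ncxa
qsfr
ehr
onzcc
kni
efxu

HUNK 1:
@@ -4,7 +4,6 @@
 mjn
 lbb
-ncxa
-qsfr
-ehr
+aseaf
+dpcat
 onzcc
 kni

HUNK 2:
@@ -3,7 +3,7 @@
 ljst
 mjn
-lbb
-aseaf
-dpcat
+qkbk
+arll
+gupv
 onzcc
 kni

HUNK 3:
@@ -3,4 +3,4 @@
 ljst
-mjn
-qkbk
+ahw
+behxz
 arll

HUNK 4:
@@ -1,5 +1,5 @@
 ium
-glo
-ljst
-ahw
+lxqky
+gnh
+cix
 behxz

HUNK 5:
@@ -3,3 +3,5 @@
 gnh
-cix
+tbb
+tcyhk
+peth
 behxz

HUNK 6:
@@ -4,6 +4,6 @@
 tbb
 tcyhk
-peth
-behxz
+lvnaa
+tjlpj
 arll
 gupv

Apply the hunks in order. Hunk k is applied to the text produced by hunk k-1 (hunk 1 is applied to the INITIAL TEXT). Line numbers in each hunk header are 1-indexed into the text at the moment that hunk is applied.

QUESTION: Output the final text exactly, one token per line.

Hunk 1: at line 4 remove [ncxa,qsfr,ehr] add [aseaf,dpcat] -> 10 lines: ium glo ljst mjn lbb aseaf dpcat onzcc kni efxu
Hunk 2: at line 3 remove [lbb,aseaf,dpcat] add [qkbk,arll,gupv] -> 10 lines: ium glo ljst mjn qkbk arll gupv onzcc kni efxu
Hunk 3: at line 3 remove [mjn,qkbk] add [ahw,behxz] -> 10 lines: ium glo ljst ahw behxz arll gupv onzcc kni efxu
Hunk 4: at line 1 remove [glo,ljst,ahw] add [lxqky,gnh,cix] -> 10 lines: ium lxqky gnh cix behxz arll gupv onzcc kni efxu
Hunk 5: at line 3 remove [cix] add [tbb,tcyhk,peth] -> 12 lines: ium lxqky gnh tbb tcyhk peth behxz arll gupv onzcc kni efxu
Hunk 6: at line 4 remove [peth,behxz] add [lvnaa,tjlpj] -> 12 lines: ium lxqky gnh tbb tcyhk lvnaa tjlpj arll gupv onzcc kni efxu

Answer: ium
lxqky
gnh
tbb
tcyhk
lvnaa
tjlpj
arll
gupv
onzcc
kni
efxu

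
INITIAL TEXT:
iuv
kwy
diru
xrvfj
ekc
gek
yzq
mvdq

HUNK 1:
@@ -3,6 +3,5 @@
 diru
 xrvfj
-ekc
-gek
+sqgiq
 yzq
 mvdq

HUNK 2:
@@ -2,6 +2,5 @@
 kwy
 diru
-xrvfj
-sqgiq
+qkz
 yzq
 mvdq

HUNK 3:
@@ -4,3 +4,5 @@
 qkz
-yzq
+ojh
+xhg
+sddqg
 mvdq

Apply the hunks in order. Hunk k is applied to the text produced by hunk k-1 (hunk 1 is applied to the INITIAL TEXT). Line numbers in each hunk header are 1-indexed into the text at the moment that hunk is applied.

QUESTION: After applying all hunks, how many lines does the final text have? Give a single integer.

Hunk 1: at line 3 remove [ekc,gek] add [sqgiq] -> 7 lines: iuv kwy diru xrvfj sqgiq yzq mvdq
Hunk 2: at line 2 remove [xrvfj,sqgiq] add [qkz] -> 6 lines: iuv kwy diru qkz yzq mvdq
Hunk 3: at line 4 remove [yzq] add [ojh,xhg,sddqg] -> 8 lines: iuv kwy diru qkz ojh xhg sddqg mvdq
Final line count: 8

Answer: 8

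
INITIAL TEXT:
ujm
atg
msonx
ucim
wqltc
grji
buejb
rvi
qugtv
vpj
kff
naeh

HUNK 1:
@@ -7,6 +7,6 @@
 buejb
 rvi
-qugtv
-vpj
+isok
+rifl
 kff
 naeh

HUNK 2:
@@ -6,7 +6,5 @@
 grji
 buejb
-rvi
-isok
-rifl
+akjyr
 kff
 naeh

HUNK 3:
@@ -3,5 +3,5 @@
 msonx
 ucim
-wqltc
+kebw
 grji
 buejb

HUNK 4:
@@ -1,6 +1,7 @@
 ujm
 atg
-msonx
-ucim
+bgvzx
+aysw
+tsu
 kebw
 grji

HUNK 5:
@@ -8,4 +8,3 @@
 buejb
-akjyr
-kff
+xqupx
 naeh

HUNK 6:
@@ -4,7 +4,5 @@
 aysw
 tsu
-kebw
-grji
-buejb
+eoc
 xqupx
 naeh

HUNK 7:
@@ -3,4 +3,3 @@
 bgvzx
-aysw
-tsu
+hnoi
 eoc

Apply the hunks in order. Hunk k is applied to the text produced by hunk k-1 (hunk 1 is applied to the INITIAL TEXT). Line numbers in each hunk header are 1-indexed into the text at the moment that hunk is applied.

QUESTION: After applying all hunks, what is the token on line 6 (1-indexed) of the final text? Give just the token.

Answer: xqupx

Derivation:
Hunk 1: at line 7 remove [qugtv,vpj] add [isok,rifl] -> 12 lines: ujm atg msonx ucim wqltc grji buejb rvi isok rifl kff naeh
Hunk 2: at line 6 remove [rvi,isok,rifl] add [akjyr] -> 10 lines: ujm atg msonx ucim wqltc grji buejb akjyr kff naeh
Hunk 3: at line 3 remove [wqltc] add [kebw] -> 10 lines: ujm atg msonx ucim kebw grji buejb akjyr kff naeh
Hunk 4: at line 1 remove [msonx,ucim] add [bgvzx,aysw,tsu] -> 11 lines: ujm atg bgvzx aysw tsu kebw grji buejb akjyr kff naeh
Hunk 5: at line 8 remove [akjyr,kff] add [xqupx] -> 10 lines: ujm atg bgvzx aysw tsu kebw grji buejb xqupx naeh
Hunk 6: at line 4 remove [kebw,grji,buejb] add [eoc] -> 8 lines: ujm atg bgvzx aysw tsu eoc xqupx naeh
Hunk 7: at line 3 remove [aysw,tsu] add [hnoi] -> 7 lines: ujm atg bgvzx hnoi eoc xqupx naeh
Final line 6: xqupx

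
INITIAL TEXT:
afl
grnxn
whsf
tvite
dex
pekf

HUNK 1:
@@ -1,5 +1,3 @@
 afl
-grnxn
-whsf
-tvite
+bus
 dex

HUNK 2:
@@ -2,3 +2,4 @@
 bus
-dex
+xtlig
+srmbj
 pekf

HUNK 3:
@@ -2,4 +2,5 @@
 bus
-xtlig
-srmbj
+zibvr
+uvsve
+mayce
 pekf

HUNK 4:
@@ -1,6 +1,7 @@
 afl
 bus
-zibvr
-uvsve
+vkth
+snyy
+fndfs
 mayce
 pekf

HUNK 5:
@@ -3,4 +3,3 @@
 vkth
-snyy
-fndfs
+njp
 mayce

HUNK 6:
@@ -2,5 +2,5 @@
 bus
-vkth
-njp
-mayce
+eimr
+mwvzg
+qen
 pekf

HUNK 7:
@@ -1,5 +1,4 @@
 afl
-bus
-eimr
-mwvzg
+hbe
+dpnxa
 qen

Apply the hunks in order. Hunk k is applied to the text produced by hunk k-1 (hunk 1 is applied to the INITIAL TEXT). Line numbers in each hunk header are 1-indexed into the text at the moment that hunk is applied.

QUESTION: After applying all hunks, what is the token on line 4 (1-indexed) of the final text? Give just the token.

Hunk 1: at line 1 remove [grnxn,whsf,tvite] add [bus] -> 4 lines: afl bus dex pekf
Hunk 2: at line 2 remove [dex] add [xtlig,srmbj] -> 5 lines: afl bus xtlig srmbj pekf
Hunk 3: at line 2 remove [xtlig,srmbj] add [zibvr,uvsve,mayce] -> 6 lines: afl bus zibvr uvsve mayce pekf
Hunk 4: at line 1 remove [zibvr,uvsve] add [vkth,snyy,fndfs] -> 7 lines: afl bus vkth snyy fndfs mayce pekf
Hunk 5: at line 3 remove [snyy,fndfs] add [njp] -> 6 lines: afl bus vkth njp mayce pekf
Hunk 6: at line 2 remove [vkth,njp,mayce] add [eimr,mwvzg,qen] -> 6 lines: afl bus eimr mwvzg qen pekf
Hunk 7: at line 1 remove [bus,eimr,mwvzg] add [hbe,dpnxa] -> 5 lines: afl hbe dpnxa qen pekf
Final line 4: qen

Answer: qen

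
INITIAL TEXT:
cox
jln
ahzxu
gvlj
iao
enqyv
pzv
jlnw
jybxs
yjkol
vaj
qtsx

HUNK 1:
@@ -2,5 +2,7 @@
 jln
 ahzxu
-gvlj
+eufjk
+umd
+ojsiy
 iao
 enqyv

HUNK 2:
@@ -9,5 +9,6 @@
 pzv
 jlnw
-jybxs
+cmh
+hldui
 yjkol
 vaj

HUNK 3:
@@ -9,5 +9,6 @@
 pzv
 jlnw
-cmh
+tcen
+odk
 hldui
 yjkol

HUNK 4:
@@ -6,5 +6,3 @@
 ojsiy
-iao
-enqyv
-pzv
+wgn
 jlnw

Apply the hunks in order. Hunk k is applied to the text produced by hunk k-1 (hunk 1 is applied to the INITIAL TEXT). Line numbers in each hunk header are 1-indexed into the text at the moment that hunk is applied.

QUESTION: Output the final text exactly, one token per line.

Answer: cox
jln
ahzxu
eufjk
umd
ojsiy
wgn
jlnw
tcen
odk
hldui
yjkol
vaj
qtsx

Derivation:
Hunk 1: at line 2 remove [gvlj] add [eufjk,umd,ojsiy] -> 14 lines: cox jln ahzxu eufjk umd ojsiy iao enqyv pzv jlnw jybxs yjkol vaj qtsx
Hunk 2: at line 9 remove [jybxs] add [cmh,hldui] -> 15 lines: cox jln ahzxu eufjk umd ojsiy iao enqyv pzv jlnw cmh hldui yjkol vaj qtsx
Hunk 3: at line 9 remove [cmh] add [tcen,odk] -> 16 lines: cox jln ahzxu eufjk umd ojsiy iao enqyv pzv jlnw tcen odk hldui yjkol vaj qtsx
Hunk 4: at line 6 remove [iao,enqyv,pzv] add [wgn] -> 14 lines: cox jln ahzxu eufjk umd ojsiy wgn jlnw tcen odk hldui yjkol vaj qtsx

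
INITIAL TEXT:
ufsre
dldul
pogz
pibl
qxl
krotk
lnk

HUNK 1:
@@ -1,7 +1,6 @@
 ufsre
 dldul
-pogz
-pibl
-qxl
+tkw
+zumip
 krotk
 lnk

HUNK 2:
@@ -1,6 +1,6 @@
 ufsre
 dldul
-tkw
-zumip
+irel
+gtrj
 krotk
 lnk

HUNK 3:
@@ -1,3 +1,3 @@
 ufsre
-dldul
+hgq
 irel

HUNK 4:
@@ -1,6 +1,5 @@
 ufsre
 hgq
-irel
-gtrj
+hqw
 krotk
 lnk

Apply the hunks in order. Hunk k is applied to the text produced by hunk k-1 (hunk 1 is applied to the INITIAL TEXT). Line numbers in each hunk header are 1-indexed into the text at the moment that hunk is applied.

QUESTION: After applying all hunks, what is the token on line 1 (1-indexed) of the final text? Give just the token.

Hunk 1: at line 1 remove [pogz,pibl,qxl] add [tkw,zumip] -> 6 lines: ufsre dldul tkw zumip krotk lnk
Hunk 2: at line 1 remove [tkw,zumip] add [irel,gtrj] -> 6 lines: ufsre dldul irel gtrj krotk lnk
Hunk 3: at line 1 remove [dldul] add [hgq] -> 6 lines: ufsre hgq irel gtrj krotk lnk
Hunk 4: at line 1 remove [irel,gtrj] add [hqw] -> 5 lines: ufsre hgq hqw krotk lnk
Final line 1: ufsre

Answer: ufsre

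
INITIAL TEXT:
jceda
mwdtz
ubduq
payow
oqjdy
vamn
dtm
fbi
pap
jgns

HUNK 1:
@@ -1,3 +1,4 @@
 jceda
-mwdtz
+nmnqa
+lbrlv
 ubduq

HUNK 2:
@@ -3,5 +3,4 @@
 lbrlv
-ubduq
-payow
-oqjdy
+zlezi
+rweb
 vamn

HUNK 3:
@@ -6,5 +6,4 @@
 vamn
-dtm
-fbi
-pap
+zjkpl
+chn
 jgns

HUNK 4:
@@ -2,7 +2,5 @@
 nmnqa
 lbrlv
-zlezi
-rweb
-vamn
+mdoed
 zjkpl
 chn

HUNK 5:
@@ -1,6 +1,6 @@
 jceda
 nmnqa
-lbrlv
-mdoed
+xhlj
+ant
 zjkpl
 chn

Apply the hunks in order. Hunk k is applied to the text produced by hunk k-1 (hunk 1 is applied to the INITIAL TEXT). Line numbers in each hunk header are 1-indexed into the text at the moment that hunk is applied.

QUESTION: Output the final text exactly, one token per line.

Hunk 1: at line 1 remove [mwdtz] add [nmnqa,lbrlv] -> 11 lines: jceda nmnqa lbrlv ubduq payow oqjdy vamn dtm fbi pap jgns
Hunk 2: at line 3 remove [ubduq,payow,oqjdy] add [zlezi,rweb] -> 10 lines: jceda nmnqa lbrlv zlezi rweb vamn dtm fbi pap jgns
Hunk 3: at line 6 remove [dtm,fbi,pap] add [zjkpl,chn] -> 9 lines: jceda nmnqa lbrlv zlezi rweb vamn zjkpl chn jgns
Hunk 4: at line 2 remove [zlezi,rweb,vamn] add [mdoed] -> 7 lines: jceda nmnqa lbrlv mdoed zjkpl chn jgns
Hunk 5: at line 1 remove [lbrlv,mdoed] add [xhlj,ant] -> 7 lines: jceda nmnqa xhlj ant zjkpl chn jgns

Answer: jceda
nmnqa
xhlj
ant
zjkpl
chn
jgns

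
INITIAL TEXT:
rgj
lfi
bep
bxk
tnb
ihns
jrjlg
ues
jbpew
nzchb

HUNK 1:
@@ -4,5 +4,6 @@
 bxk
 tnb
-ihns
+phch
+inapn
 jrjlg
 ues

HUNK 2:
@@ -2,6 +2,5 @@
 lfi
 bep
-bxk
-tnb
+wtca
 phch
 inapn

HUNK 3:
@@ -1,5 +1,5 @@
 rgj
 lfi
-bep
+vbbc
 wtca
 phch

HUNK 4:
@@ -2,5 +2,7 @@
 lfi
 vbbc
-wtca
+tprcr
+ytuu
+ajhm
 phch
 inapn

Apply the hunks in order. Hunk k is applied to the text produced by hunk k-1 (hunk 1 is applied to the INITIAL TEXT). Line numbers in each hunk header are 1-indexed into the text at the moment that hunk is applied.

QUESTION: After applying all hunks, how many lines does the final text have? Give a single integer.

Answer: 12

Derivation:
Hunk 1: at line 4 remove [ihns] add [phch,inapn] -> 11 lines: rgj lfi bep bxk tnb phch inapn jrjlg ues jbpew nzchb
Hunk 2: at line 2 remove [bxk,tnb] add [wtca] -> 10 lines: rgj lfi bep wtca phch inapn jrjlg ues jbpew nzchb
Hunk 3: at line 1 remove [bep] add [vbbc] -> 10 lines: rgj lfi vbbc wtca phch inapn jrjlg ues jbpew nzchb
Hunk 4: at line 2 remove [wtca] add [tprcr,ytuu,ajhm] -> 12 lines: rgj lfi vbbc tprcr ytuu ajhm phch inapn jrjlg ues jbpew nzchb
Final line count: 12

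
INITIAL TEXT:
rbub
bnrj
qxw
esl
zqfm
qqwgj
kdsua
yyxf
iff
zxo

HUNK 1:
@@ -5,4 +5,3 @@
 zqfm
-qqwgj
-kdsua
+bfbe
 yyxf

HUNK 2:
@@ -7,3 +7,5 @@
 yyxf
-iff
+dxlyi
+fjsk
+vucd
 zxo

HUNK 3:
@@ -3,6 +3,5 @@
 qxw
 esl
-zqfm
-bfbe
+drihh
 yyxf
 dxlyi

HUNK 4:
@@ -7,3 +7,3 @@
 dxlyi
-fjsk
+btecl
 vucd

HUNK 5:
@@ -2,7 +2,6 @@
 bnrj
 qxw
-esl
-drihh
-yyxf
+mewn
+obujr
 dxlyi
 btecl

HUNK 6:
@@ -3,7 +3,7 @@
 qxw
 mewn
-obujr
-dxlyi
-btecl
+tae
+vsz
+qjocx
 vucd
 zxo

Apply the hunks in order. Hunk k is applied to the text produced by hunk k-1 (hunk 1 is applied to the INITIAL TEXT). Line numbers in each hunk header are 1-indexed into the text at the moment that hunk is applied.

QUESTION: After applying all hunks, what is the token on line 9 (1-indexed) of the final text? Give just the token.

Answer: zxo

Derivation:
Hunk 1: at line 5 remove [qqwgj,kdsua] add [bfbe] -> 9 lines: rbub bnrj qxw esl zqfm bfbe yyxf iff zxo
Hunk 2: at line 7 remove [iff] add [dxlyi,fjsk,vucd] -> 11 lines: rbub bnrj qxw esl zqfm bfbe yyxf dxlyi fjsk vucd zxo
Hunk 3: at line 3 remove [zqfm,bfbe] add [drihh] -> 10 lines: rbub bnrj qxw esl drihh yyxf dxlyi fjsk vucd zxo
Hunk 4: at line 7 remove [fjsk] add [btecl] -> 10 lines: rbub bnrj qxw esl drihh yyxf dxlyi btecl vucd zxo
Hunk 5: at line 2 remove [esl,drihh,yyxf] add [mewn,obujr] -> 9 lines: rbub bnrj qxw mewn obujr dxlyi btecl vucd zxo
Hunk 6: at line 3 remove [obujr,dxlyi,btecl] add [tae,vsz,qjocx] -> 9 lines: rbub bnrj qxw mewn tae vsz qjocx vucd zxo
Final line 9: zxo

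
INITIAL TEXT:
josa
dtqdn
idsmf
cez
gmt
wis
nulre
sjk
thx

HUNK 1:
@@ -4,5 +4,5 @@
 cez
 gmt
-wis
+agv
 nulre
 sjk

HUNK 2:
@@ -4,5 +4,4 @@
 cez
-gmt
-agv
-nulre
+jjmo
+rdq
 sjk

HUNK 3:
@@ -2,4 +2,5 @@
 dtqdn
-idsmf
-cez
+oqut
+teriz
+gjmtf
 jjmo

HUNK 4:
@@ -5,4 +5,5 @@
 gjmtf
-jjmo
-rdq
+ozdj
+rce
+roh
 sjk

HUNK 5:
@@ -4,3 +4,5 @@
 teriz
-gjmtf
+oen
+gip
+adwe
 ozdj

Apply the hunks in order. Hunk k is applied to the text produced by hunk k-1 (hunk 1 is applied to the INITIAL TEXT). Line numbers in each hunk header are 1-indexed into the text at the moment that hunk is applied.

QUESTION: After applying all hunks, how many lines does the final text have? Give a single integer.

Answer: 12

Derivation:
Hunk 1: at line 4 remove [wis] add [agv] -> 9 lines: josa dtqdn idsmf cez gmt agv nulre sjk thx
Hunk 2: at line 4 remove [gmt,agv,nulre] add [jjmo,rdq] -> 8 lines: josa dtqdn idsmf cez jjmo rdq sjk thx
Hunk 3: at line 2 remove [idsmf,cez] add [oqut,teriz,gjmtf] -> 9 lines: josa dtqdn oqut teriz gjmtf jjmo rdq sjk thx
Hunk 4: at line 5 remove [jjmo,rdq] add [ozdj,rce,roh] -> 10 lines: josa dtqdn oqut teriz gjmtf ozdj rce roh sjk thx
Hunk 5: at line 4 remove [gjmtf] add [oen,gip,adwe] -> 12 lines: josa dtqdn oqut teriz oen gip adwe ozdj rce roh sjk thx
Final line count: 12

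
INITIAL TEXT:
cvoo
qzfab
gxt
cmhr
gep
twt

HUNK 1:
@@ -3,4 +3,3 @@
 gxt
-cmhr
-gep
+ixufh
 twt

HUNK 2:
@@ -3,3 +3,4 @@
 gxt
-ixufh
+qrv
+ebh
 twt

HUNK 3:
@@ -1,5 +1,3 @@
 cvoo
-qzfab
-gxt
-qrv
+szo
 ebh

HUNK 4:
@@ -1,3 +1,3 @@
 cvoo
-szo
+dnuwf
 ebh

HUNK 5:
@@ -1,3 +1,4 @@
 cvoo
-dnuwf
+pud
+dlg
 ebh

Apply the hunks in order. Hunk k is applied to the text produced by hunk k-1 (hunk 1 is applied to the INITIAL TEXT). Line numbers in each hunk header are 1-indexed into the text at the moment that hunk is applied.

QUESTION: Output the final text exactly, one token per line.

Hunk 1: at line 3 remove [cmhr,gep] add [ixufh] -> 5 lines: cvoo qzfab gxt ixufh twt
Hunk 2: at line 3 remove [ixufh] add [qrv,ebh] -> 6 lines: cvoo qzfab gxt qrv ebh twt
Hunk 3: at line 1 remove [qzfab,gxt,qrv] add [szo] -> 4 lines: cvoo szo ebh twt
Hunk 4: at line 1 remove [szo] add [dnuwf] -> 4 lines: cvoo dnuwf ebh twt
Hunk 5: at line 1 remove [dnuwf] add [pud,dlg] -> 5 lines: cvoo pud dlg ebh twt

Answer: cvoo
pud
dlg
ebh
twt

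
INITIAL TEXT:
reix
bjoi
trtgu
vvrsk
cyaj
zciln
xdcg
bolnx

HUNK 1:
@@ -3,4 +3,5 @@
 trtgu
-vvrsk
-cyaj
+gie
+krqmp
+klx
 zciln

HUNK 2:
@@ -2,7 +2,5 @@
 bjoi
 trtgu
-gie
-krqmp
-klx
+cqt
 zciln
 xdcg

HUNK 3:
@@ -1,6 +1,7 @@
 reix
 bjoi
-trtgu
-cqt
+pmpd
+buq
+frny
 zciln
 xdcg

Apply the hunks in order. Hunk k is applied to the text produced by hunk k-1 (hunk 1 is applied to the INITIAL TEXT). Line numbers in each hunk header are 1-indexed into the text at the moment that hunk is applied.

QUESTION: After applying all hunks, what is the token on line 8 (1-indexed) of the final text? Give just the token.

Answer: bolnx

Derivation:
Hunk 1: at line 3 remove [vvrsk,cyaj] add [gie,krqmp,klx] -> 9 lines: reix bjoi trtgu gie krqmp klx zciln xdcg bolnx
Hunk 2: at line 2 remove [gie,krqmp,klx] add [cqt] -> 7 lines: reix bjoi trtgu cqt zciln xdcg bolnx
Hunk 3: at line 1 remove [trtgu,cqt] add [pmpd,buq,frny] -> 8 lines: reix bjoi pmpd buq frny zciln xdcg bolnx
Final line 8: bolnx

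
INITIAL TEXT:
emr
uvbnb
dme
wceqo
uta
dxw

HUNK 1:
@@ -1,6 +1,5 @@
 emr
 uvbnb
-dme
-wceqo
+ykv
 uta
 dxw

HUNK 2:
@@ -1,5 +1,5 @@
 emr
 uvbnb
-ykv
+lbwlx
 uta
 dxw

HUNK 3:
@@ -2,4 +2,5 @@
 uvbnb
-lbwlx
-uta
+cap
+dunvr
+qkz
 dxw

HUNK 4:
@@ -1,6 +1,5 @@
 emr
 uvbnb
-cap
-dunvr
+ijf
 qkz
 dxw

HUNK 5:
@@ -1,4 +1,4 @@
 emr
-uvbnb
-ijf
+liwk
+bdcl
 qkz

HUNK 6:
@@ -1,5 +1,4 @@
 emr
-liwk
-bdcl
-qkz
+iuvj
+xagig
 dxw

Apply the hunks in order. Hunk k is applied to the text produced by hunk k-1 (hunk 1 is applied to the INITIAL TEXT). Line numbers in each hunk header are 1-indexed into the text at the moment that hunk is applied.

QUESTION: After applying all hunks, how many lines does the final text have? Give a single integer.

Hunk 1: at line 1 remove [dme,wceqo] add [ykv] -> 5 lines: emr uvbnb ykv uta dxw
Hunk 2: at line 1 remove [ykv] add [lbwlx] -> 5 lines: emr uvbnb lbwlx uta dxw
Hunk 3: at line 2 remove [lbwlx,uta] add [cap,dunvr,qkz] -> 6 lines: emr uvbnb cap dunvr qkz dxw
Hunk 4: at line 1 remove [cap,dunvr] add [ijf] -> 5 lines: emr uvbnb ijf qkz dxw
Hunk 5: at line 1 remove [uvbnb,ijf] add [liwk,bdcl] -> 5 lines: emr liwk bdcl qkz dxw
Hunk 6: at line 1 remove [liwk,bdcl,qkz] add [iuvj,xagig] -> 4 lines: emr iuvj xagig dxw
Final line count: 4

Answer: 4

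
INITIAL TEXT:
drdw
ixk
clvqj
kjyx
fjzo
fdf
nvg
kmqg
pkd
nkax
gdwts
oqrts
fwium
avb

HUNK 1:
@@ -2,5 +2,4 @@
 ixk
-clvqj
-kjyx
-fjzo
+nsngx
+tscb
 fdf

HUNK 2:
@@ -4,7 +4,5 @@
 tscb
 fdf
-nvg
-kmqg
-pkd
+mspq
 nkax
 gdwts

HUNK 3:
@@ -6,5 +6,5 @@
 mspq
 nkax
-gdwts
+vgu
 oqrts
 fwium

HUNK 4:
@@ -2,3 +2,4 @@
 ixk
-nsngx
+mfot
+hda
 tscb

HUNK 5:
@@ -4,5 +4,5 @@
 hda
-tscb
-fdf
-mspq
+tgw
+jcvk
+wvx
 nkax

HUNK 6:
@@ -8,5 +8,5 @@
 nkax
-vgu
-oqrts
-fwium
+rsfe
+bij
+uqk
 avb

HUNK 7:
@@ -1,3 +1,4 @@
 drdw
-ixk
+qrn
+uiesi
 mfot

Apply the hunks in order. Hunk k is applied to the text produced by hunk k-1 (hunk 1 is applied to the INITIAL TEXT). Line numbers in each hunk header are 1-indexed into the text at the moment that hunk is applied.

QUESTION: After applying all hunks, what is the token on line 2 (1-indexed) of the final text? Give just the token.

Hunk 1: at line 2 remove [clvqj,kjyx,fjzo] add [nsngx,tscb] -> 13 lines: drdw ixk nsngx tscb fdf nvg kmqg pkd nkax gdwts oqrts fwium avb
Hunk 2: at line 4 remove [nvg,kmqg,pkd] add [mspq] -> 11 lines: drdw ixk nsngx tscb fdf mspq nkax gdwts oqrts fwium avb
Hunk 3: at line 6 remove [gdwts] add [vgu] -> 11 lines: drdw ixk nsngx tscb fdf mspq nkax vgu oqrts fwium avb
Hunk 4: at line 2 remove [nsngx] add [mfot,hda] -> 12 lines: drdw ixk mfot hda tscb fdf mspq nkax vgu oqrts fwium avb
Hunk 5: at line 4 remove [tscb,fdf,mspq] add [tgw,jcvk,wvx] -> 12 lines: drdw ixk mfot hda tgw jcvk wvx nkax vgu oqrts fwium avb
Hunk 6: at line 8 remove [vgu,oqrts,fwium] add [rsfe,bij,uqk] -> 12 lines: drdw ixk mfot hda tgw jcvk wvx nkax rsfe bij uqk avb
Hunk 7: at line 1 remove [ixk] add [qrn,uiesi] -> 13 lines: drdw qrn uiesi mfot hda tgw jcvk wvx nkax rsfe bij uqk avb
Final line 2: qrn

Answer: qrn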